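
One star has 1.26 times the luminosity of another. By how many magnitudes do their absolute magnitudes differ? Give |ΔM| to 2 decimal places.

|ΔM| ≈ 0.25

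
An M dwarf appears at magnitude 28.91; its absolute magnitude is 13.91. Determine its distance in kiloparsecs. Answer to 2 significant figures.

d ≈ 10 kpc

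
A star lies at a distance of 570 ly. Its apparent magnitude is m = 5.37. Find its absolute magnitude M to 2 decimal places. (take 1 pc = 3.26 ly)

d = 570 ly / 3.26 = 174.8 pc
5 log₁₀(d/10 pc) = 5 log₁₀(174.8) − 5 = 6.213
M = m − 5 log₁₀(d/10) = 5.37 − 6.213 = -0.843

M ≈ -0.84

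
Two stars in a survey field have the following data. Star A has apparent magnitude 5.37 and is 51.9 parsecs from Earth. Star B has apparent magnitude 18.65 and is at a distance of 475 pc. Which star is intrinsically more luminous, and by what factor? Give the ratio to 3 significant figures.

Star A is more luminous, by a factor of 2450.

Star A: M = m − 5 log₁₀ d + 5 = 5.37 − 5·1.7152 + 5 = 1.794
Star B: M = m − 5 log₁₀ d + 5 = 18.65 − 5·2.6767 + 5 = 10.267
ΔM = M_A − M_B = 1.794 − (10.267) = -8.472; smaller M is more luminous → Star A.
L ratio = 10^(0.4 |ΔM|) = 10^3.389 = 2449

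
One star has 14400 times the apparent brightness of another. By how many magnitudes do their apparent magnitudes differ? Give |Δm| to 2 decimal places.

Pogson: Δm = −2.5 log₁₀(ratio) = −2.5 log₁₀(14400) = −2.5 × 4.1584 = -10.396

|Δm| ≈ 10.40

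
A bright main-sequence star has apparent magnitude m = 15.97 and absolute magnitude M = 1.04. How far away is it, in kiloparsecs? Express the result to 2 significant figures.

μ = m − M = 14.930
m − M = 5 log₁₀ d − 5
log₁₀ d = (m − M)/5 + 1 = 3.9860
d = 10^3.9860 = 9683 pc
= 9.683 kpc

d ≈ 9.7 kpc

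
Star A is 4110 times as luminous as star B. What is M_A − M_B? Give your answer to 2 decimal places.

M_A − M_B ≈ -9.03

Pogson: ΔM = −2.5 log₁₀(ratio) = −2.5 log₁₀(4110) = −2.5 × 3.6138 = -9.035
Star A is brighter, so it has the smaller magnitude: the difference is negative.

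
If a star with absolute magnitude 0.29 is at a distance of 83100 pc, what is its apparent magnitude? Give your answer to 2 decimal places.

m = M + 5 log₁₀ d − 5 = 0.29 + 5·4.9196 − 5 = 19.888

m ≈ 19.89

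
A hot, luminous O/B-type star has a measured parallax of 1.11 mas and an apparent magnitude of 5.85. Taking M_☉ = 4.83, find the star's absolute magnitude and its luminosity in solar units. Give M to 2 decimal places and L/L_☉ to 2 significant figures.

M ≈ -3.92; L/L_☉ ≈ 3200

d = 1/p = 1000/1.11 mas = 900.9 pc
M = m − 5 log₁₀ d + 5 = 5.85 − 5·2.9547 + 5 = -3.923
M − M_☉ = -3.923 − 4.83 = -8.753
L/L_☉ = 10^(−0.4 × -8.753) = 3172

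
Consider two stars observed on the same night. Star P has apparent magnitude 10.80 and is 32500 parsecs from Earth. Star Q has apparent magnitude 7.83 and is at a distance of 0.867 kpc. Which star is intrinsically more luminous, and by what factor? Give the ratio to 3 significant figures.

Star P is more luminous, by a factor of 91.1.

Star P: M = m − 5 log₁₀ d + 5 = 10.80 − 5·4.5119 + 5 = -6.759
Star Q: d = 0.867 kpc = 867.0 pc
Star Q: M = m − 5 log₁₀ d + 5 = 7.83 − 5·2.9380 + 5 = -1.860
ΔM = M_P − M_Q = -6.759 − (-1.860) = -4.899; smaller M is more luminous → Star P.
L ratio = 10^(0.4 |ΔM|) = 10^1.960 = 91.14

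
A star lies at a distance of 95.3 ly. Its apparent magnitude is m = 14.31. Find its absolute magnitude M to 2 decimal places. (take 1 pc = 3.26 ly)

d = 95.3 ly / 3.26 = 29.23 pc
5 log₁₀(d/10 pc) = 5 log₁₀(29.23) − 5 = 2.329
M = m − 5 log₁₀(d/10) = 14.31 − 2.329 = 11.981

M ≈ 11.98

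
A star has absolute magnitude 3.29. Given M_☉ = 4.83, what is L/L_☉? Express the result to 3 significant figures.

M − M_☉ = 3.29 − 4.83 = -1.540
L/L_☉ = 10^(−0.4 (M − M_☉)) = 10^0.616 = 4.130

L/L_☉ ≈ 4.13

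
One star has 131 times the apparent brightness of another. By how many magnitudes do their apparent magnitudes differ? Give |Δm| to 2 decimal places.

|Δm| ≈ 5.29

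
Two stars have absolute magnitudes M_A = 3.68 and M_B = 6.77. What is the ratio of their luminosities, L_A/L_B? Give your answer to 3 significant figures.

ΔM = M_A − M_B = -3.09
L_A/L_B = 10^(−0.4 ΔM) = 10^1.236 = 17.22

L_A/L_B ≈ 17.2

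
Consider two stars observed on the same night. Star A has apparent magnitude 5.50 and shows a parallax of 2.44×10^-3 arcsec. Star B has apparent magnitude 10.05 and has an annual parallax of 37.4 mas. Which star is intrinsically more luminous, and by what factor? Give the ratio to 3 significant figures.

Star A is more luminous, by a factor of 15500.

Star A: d = 1/p = 1/2.44×10^-3″ = 409.8 pc
Star A: M = m − 5 log₁₀ d + 5 = 5.50 − 5·2.6126 + 5 = -2.563
Star B: p = 37.4 mas = 0.0374″ → d = 1/p = 26.74 pc
Star B: M = m − 5 log₁₀ d + 5 = 10.05 − 5·1.4271 + 5 = 7.914
ΔM = M_A − M_B = -2.563 − (7.914) = -10.477; smaller M is more luminous → Star A.
L ratio = 10^(0.4 |ΔM|) = 10^4.191 = 15520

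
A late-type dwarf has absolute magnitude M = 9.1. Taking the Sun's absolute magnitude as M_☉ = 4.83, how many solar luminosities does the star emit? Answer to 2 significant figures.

M − M_☉ = 9.1 − 4.83 = 4.270
L/L_☉ = 10^(−0.4 (M − M_☉)) = 10^-1.708 = 0.01959

L/L_☉ ≈ 0.020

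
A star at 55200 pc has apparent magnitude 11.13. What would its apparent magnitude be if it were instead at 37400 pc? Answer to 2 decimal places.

m ≈ 10.28

Flux ∝ 1/d², so Δm = 5 log₁₀(d₂/d₁) = 5 log₁₀(37400/55200) = -0.845
m₂ = m₁ + Δm = 11.13 + (-0.845) = 10.285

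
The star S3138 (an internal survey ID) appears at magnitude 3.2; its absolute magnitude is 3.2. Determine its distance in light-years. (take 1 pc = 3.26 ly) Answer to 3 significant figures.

d ≈ 32.6 ly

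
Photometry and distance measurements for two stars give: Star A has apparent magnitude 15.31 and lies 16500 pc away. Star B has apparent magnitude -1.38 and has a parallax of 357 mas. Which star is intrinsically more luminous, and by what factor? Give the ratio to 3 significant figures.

Star A: M = m − 5 log₁₀ d + 5 = 15.31 − 5·4.2175 + 5 = -0.777
Star B: p = 357 mas = 0.357″ → d = 1/p = 2.801 pc
Star B: M = m − 5 log₁₀ d + 5 = -1.38 − 5·0.4473 + 5 = 1.383
ΔM = M_A − M_B = -0.777 − (1.383) = -2.161; smaller M is more luminous → Star A.
L ratio = 10^(0.4 |ΔM|) = 10^0.864 = 7.317

Star A is more luminous, by a factor of 7.32.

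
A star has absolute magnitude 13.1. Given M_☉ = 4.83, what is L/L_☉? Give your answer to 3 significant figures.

L/L_☉ ≈ 4.92×10^-4

M − M_☉ = 13.1 − 4.83 = 8.270
L/L_☉ = 10^(−0.4 (M − M_☉)) = 10^-3.308 = 4.920×10^-4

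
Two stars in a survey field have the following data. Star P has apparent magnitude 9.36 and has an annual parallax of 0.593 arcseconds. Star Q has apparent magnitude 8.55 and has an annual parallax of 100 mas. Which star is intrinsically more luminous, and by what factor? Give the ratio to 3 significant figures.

Star Q is more luminous, by a factor of 74.1.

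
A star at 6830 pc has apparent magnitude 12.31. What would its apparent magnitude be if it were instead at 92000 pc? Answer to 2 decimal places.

Flux ∝ 1/d², so Δm = 5 log₁₀(d₂/d₁) = 5 log₁₀(92000/6830) = 5.647
m₂ = m₁ + Δm = 12.31 + (5.647) = 17.957

m ≈ 17.96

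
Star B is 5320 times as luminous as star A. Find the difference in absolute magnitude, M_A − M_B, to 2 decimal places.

Pogson: ΔM = −2.5 log₁₀(ratio) = −2.5 log₁₀(5320) = −2.5 × 3.7259 = -9.315
Star B is brighter so has the smaller magnitude: M_A − M_B is positive.

M_A − M_B ≈ 9.31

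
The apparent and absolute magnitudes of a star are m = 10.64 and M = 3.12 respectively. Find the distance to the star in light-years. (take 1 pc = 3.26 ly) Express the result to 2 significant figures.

Distance modulus: m − M = 10.64 − (3.12) = 7.520
m − M = 5 log₁₀ d − 5
log₁₀ d = (m − M)/5 + 1 = 2.5040
d = 10^2.5040 = 319.2 pc
= 1040 ly

d ≈ 1000 ly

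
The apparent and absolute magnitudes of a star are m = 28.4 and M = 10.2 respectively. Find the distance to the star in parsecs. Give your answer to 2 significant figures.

d ≈ 44000 pc

Distance modulus: m − M = 28.4 − (10.2) = 18.200
m − M = 5 log₁₀ d − 5
log₁₀ d = (m − M)/5 + 1 = 4.6400
d = 10^4.6400 = 43650 pc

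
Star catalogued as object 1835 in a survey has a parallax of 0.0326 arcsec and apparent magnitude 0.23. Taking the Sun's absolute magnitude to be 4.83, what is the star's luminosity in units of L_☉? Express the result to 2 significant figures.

L/L_☉ ≈ 650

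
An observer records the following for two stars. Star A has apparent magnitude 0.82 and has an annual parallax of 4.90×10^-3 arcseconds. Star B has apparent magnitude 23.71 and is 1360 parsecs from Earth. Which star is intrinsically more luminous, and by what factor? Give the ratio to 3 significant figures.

Star A: d = 1/p = 1/4.90×10^-3″ = 204.1 pc
Star A: M = m − 5 log₁₀ d + 5 = 0.82 − 5·2.3098 + 5 = -5.729
Star B: M = m − 5 log₁₀ d + 5 = 23.71 − 5·3.1335 + 5 = 13.042
ΔM = M_A − M_B = -5.729 − (13.042) = -18.771; smaller M is more luminous → Star A.
L ratio = 10^(0.4 |ΔM|) = 10^7.509 = 3.225×10^7

Star A is more luminous, by a factor of 3.23×10^7.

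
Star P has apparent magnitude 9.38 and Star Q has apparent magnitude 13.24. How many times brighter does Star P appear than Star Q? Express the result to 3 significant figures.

Δm = 9.38 − (13.24) = -3.86
Flux ratio = 10^(−0.4 Δm) = 10^(−0.4 × -3.86) = 10^1.544 = 34.99

35.0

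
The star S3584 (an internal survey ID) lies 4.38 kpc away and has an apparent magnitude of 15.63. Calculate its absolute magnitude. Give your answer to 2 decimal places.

d = 4.38 kpc = 4380 pc
5 log₁₀(d/10 pc) = 5 log₁₀(4380) − 5 = 13.207
M = m − 5 log₁₀(d/10) = 15.63 − 13.207 = 2.423

M ≈ 2.42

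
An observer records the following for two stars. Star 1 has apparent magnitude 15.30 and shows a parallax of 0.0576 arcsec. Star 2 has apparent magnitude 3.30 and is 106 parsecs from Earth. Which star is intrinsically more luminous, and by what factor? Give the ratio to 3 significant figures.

Star 1: d = 1/p = 1/0.0576″ = 17.36 pc
Star 1: M = m − 5 log₁₀ d + 5 = 15.30 − 5·1.2396 + 5 = 14.102
Star 2: M = m − 5 log₁₀ d + 5 = 3.30 − 5·2.0253 + 5 = -1.827
ΔM = M_1 − M_2 = 14.102 − (-1.827) = 15.929; smaller M is more luminous → Star 2.
L ratio = 10^(0.4 |ΔM|) = 10^6.371 = 2.352×10^6

Star 2 is more luminous, by a factor of 2.35×10^6.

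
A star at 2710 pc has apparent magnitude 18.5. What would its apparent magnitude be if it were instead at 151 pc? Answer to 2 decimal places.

Flux ∝ 1/d², so Δm = 5 log₁₀(d₂/d₁) = 5 log₁₀(151/2710) = -6.270
m₂ = m₁ + Δm = 18.5 + (-6.270) = 12.230

m ≈ 12.23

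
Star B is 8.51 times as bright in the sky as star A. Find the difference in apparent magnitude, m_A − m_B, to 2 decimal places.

m_A − m_B ≈ 2.32

Pogson: Δm = −2.5 log₁₀(ratio) = −2.5 log₁₀(8.51) = −2.5 × 0.9299 = -2.325
Star B is brighter so has the smaller magnitude: m_A − m_B is positive.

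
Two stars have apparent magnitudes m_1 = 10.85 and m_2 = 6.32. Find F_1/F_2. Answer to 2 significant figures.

F_1/F_2 ≈ 0.015

Δm = 10.85 − (6.32) = 4.53
Flux ratio = 10^(−0.4 Δm) = 10^(−0.4 × 4.53) = 10^-1.812 = 0.01542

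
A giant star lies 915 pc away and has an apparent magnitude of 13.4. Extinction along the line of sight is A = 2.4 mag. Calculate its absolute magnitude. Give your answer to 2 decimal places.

M ≈ 1.19

5 log₁₀(d/10 pc) = 5 log₁₀(915.0) − 5 = 9.807
M = m − 5 log₁₀(d/10) − A = 13.4 − 9.807 − 2.4 = 1.193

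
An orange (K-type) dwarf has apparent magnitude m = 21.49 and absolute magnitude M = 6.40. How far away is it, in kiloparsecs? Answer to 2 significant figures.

μ = m − M = 15.090
m − M = 5 log₁₀ d − 5
log₁₀ d = (m − M)/5 + 1 = 4.0180
d = 10^4.0180 = 10420 pc
= 10.42 kpc

d ≈ 10 kpc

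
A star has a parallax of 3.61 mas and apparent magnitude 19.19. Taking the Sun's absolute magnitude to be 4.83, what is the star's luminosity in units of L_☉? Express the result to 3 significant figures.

d = 1/p = 1000/3.61 mas = 277.0 pc
M = m − 5 log₁₀ d + 5 = 19.19 − 5·2.4425 + 5 = 11.978
M − M_☉ = 11.978 − 4.83 = 7.148
L/L_☉ = 10^(−0.4 × 7.148) = 1.384×10^-3

L/L_☉ ≈ 1.38×10^-3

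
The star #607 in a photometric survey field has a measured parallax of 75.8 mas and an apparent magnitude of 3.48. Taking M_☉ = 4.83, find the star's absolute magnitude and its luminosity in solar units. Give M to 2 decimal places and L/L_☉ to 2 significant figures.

d = 1/p = 1000/75.8 mas = 13.19 pc
M = m − 5 log₁₀ d + 5 = 3.48 − 5·1.1203 + 5 = 2.878
M − M_☉ = 2.878 − 4.83 = -1.952
L/L_☉ = 10^(−0.4 × -1.952) = 6.035

M ≈ 2.88; L/L_☉ ≈ 6.0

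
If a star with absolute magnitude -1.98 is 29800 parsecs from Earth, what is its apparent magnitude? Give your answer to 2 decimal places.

m ≈ 15.39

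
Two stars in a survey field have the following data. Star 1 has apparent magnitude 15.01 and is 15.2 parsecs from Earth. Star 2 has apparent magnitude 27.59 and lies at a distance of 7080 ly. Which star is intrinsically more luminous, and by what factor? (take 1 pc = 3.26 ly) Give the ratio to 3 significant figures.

Star 1: M = m − 5 log₁₀ d + 5 = 15.01 − 5·1.1818 + 5 = 14.101
Star 2: d = 7080 ly / 3.26 = 2172 pc
Star 2: M = m − 5 log₁₀ d + 5 = 27.59 − 5·3.3368 + 5 = 15.906
ΔM = M_1 − M_2 = 14.101 − (15.906) = -1.805; smaller M is more luminous → Star 1.
L ratio = 10^(0.4 |ΔM|) = 10^0.722 = 5.273

Star 1 is more luminous, by a factor of 5.27.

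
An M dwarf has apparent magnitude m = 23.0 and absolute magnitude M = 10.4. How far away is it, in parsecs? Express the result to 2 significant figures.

Distance modulus: m − M = 23.0 − (10.4) = 12.600
m − M = 5 log₁₀ d − 5
log₁₀ d = (m − M)/5 + 1 = 3.5200
d = 10^3.5200 = 3311 pc

d ≈ 3300 pc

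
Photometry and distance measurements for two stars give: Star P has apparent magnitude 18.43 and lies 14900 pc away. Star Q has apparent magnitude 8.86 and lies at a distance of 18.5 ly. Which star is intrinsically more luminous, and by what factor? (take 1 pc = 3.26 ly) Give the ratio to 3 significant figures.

Star P: M = m − 5 log₁₀ d + 5 = 18.43 − 5·4.1732 + 5 = 2.564
Star Q: d = 18.5 ly / 3.26 = 5.675 pc
Star Q: M = m − 5 log₁₀ d + 5 = 8.86 − 5·0.7540 + 5 = 10.090
ΔM = M_P − M_Q = 2.564 − (10.090) = -7.526; smaller M is more luminous → Star P.
L ratio = 10^(0.4 |ΔM|) = 10^3.010 = 1024

Star P is more luminous, by a factor of 1020.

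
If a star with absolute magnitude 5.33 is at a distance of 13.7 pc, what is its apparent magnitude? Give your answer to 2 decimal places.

m ≈ 6.01

m = M + 5 log₁₀ d − 5 = 5.33 + 5·1.1367 − 5 = 6.014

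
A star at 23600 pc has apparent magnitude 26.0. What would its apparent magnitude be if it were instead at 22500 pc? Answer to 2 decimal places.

Flux ∝ 1/d², so Δm = 5 log₁₀(d₂/d₁) = 5 log₁₀(22500/23600) = -0.104
m₂ = m₁ + Δm = 26.0 + (-0.104) = 25.896

m ≈ 25.90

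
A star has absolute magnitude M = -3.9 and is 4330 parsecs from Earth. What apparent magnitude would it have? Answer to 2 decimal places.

m ≈ 9.28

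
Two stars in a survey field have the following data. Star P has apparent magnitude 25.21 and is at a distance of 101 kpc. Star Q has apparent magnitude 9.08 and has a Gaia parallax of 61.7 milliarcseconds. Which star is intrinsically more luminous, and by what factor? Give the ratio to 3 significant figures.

Star P is more luminous, by a factor of 13.7.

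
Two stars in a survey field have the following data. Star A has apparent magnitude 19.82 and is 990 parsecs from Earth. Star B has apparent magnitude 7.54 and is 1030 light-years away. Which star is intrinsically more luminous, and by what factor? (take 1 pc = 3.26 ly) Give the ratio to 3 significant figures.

Star B is more luminous, by a factor of 8320.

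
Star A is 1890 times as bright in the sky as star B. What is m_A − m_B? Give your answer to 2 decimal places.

m_A − m_B ≈ -8.19

Pogson: Δm = −2.5 log₁₀(ratio) = −2.5 log₁₀(1890) = −2.5 × 3.2765 = -8.191
Star A is brighter, so it has the smaller magnitude: the difference is negative.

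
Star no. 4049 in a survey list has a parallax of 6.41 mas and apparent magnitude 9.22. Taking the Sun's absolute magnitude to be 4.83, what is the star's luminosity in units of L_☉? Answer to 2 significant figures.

L/L_☉ ≈ 4.3

d = 1/p = 1000/6.41 mas = 156.0 pc
M = m − 5 log₁₀ d + 5 = 9.22 − 5·2.1931 + 5 = 3.254
M − M_☉ = 3.254 − 4.83 = -1.576
L/L_☉ = 10^(−0.4 × -1.576) = 4.269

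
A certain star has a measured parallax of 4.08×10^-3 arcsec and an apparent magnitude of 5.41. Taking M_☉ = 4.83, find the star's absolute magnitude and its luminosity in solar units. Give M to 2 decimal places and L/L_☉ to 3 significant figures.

d = 1/p = 1/4.08×10^-3″ = 245.1 pc
M = m − 5 log₁₀ d + 5 = 5.41 − 5·2.3893 + 5 = -1.537
M − M_☉ = -1.537 − 4.83 = -6.367
L/L_☉ = 10^(−0.4 × -6.367) = 352.1

M ≈ -1.54; L/L_☉ ≈ 352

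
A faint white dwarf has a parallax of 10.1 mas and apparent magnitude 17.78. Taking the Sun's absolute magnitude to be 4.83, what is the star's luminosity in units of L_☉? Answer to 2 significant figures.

d = 1/p = 1000/10.1 mas = 99.01 pc
M = m − 5 log₁₀ d + 5 = 17.78 − 5·1.9957 + 5 = 12.802
M − M_☉ = 12.802 − 4.83 = 7.972
L/L_☉ = 10^(−0.4 × 7.972) = 6.477×10^-4

L/L_☉ ≈ 6.5×10^-4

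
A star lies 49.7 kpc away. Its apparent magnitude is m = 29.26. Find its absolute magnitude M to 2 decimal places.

d = 49.7 kpc = 49700 pc
5 log₁₀(d/10 pc) = 5 log₁₀(49700) − 5 = 18.482
M = m − 5 log₁₀(d/10) = 29.26 − 18.482 = 10.778

M ≈ 10.78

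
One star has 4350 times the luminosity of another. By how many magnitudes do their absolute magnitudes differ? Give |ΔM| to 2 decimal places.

Pogson: ΔM = −2.5 log₁₀(ratio) = −2.5 log₁₀(4350) = −2.5 × 3.6385 = -9.096

|ΔM| ≈ 9.10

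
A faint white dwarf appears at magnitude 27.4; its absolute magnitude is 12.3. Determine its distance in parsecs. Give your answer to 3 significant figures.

μ = m − M = 15.100
m − M = 5 log₁₀ d − 5
log₁₀ d = (m − M)/5 + 1 = 4.0200
d = 10^4.0200 = 10470 pc

d ≈ 10500 pc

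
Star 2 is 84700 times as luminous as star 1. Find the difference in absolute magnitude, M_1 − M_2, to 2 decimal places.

M_1 − M_2 ≈ 12.32

Pogson: ΔM = −2.5 log₁₀(ratio) = −2.5 log₁₀(84700) = −2.5 × 4.9279 = -12.320
Star 2 is brighter so has the smaller magnitude: M_1 − M_2 is positive.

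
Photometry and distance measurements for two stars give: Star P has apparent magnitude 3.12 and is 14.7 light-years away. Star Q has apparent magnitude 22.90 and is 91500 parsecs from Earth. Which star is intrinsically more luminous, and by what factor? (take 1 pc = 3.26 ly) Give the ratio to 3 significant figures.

Star P: d = 14.7 ly / 3.26 = 4.509 pc
Star P: M = m − 5 log₁₀ d + 5 = 3.12 − 5·0.6541 + 5 = 4.850
Star Q: M = m − 5 log₁₀ d + 5 = 22.90 − 5·4.9614 + 5 = 3.093
ΔM = M_P − M_Q = 4.850 − (3.093) = 1.757; smaller M is more luminous → Star Q.
L ratio = 10^(0.4 |ΔM|) = 10^0.703 = 5.042

Star Q is more luminous, by a factor of 5.04.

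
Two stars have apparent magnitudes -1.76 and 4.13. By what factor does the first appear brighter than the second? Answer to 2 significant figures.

230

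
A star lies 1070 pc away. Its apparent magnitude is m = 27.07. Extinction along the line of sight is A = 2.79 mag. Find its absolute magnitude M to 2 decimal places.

5 log₁₀(d/10 pc) = 5 log₁₀(1070) − 5 = 10.147
M = m − 5 log₁₀(d/10) − A = 27.07 − 10.147 − 2.79 = 14.133

M ≈ 14.13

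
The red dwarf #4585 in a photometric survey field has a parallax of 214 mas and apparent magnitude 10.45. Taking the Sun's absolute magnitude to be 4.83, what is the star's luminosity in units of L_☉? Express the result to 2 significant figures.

L/L_☉ ≈ 1.2×10^-3

d = 1/p = 1000/214 mas = 4.673 pc
M = m − 5 log₁₀ d + 5 = 10.45 − 5·0.6696 + 5 = 12.102
M − M_☉ = 12.102 − 4.83 = 7.272
L/L_☉ = 10^(−0.4 × 7.272) = 1.234×10^-3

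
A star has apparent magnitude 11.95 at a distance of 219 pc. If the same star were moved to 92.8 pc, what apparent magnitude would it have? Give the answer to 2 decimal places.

m ≈ 10.09

Flux ∝ 1/d², so Δm = 5 log₁₀(d₂/d₁) = 5 log₁₀(92.8/219) = -1.864
m₂ = m₁ + Δm = 11.95 + (-1.864) = 10.086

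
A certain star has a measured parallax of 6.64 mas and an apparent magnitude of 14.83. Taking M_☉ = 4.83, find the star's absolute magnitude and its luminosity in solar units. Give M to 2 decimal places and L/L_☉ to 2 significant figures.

M ≈ 8.94; L/L_☉ ≈ 0.023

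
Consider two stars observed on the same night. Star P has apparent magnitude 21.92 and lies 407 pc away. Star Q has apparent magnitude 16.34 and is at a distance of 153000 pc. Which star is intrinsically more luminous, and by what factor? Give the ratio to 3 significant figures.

Star P: M = m − 5 log₁₀ d + 5 = 21.92 − 5·2.6096 + 5 = 13.872
Star Q: M = m − 5 log₁₀ d + 5 = 16.34 − 5·5.1847 + 5 = -4.583
ΔM = M_P − M_Q = 13.872 − (-4.583) = 18.455; smaller M is more luminous → Star Q.
L ratio = 10^(0.4 |ΔM|) = 10^7.382 = 2.411×10^7

Star Q is more luminous, by a factor of 2.41×10^7.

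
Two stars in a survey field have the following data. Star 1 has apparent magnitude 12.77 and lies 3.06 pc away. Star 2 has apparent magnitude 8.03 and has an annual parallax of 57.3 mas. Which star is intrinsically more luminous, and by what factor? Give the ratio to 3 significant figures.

Star 1: M = m − 5 log₁₀ d + 5 = 12.77 − 5·0.4857 + 5 = 15.341
Star 2: p = 57.3 mas = 0.0573″ → d = 1/p = 17.45 pc
Star 2: M = m − 5 log₁₀ d + 5 = 8.03 − 5·1.2418 + 5 = 6.821
ΔM = M_1 − M_2 = 15.341 − (6.821) = 8.521; smaller M is more luminous → Star 2.
L ratio = 10^(0.4 |ΔM|) = 10^3.408 = 2560

Star 2 is more luminous, by a factor of 2560.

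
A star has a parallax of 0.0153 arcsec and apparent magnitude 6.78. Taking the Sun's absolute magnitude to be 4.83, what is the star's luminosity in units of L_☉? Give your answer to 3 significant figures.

d = 1/p = 1/0.0153″ = 65.36 pc
M = m − 5 log₁₀ d + 5 = 6.78 − 5·1.8153 + 5 = 2.703
M − M_☉ = 2.703 − 4.83 = -2.127
L/L_☉ = 10^(−0.4 × -2.127) = 7.090

L/L_☉ ≈ 7.09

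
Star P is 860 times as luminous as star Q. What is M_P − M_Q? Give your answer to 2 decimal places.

M_P − M_Q ≈ -7.34

Pogson: ΔM = −2.5 log₁₀(ratio) = −2.5 log₁₀(860) = −2.5 × 2.9345 = -7.336
Star P is brighter, so it has the smaller magnitude: the difference is negative.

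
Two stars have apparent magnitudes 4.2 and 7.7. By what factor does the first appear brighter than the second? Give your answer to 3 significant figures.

25.1

Magnitude difference = -3.5
Flux ratio = 10^(−0.4 Δm) = 10^(−0.4 × -3.5) = 10^1.400 = 25.12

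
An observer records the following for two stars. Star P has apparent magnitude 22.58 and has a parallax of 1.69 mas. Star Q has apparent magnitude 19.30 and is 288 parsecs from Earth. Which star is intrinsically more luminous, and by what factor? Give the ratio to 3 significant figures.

Star Q is more luminous, by a factor of 4.86.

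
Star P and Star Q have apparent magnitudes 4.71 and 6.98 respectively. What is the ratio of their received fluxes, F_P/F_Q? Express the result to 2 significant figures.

F_P/F_Q ≈ 8.1

Δm = 4.71 − (6.98) = -2.27
Flux ratio = 10^(−0.4 Δm) = 10^(−0.4 × -2.27) = 10^0.908 = 8.091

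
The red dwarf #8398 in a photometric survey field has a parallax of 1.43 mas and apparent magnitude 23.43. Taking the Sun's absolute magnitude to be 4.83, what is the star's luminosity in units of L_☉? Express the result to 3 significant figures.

d = 1/p = 1000/1.43 mas = 699.3 pc
M = m − 5 log₁₀ d + 5 = 23.43 − 5·2.8447 + 5 = 14.207
M − M_☉ = 14.207 − 4.83 = 9.377
L/L_☉ = 10^(−0.4 × 9.377) = 1.776×10^-4

L/L_☉ ≈ 1.78×10^-4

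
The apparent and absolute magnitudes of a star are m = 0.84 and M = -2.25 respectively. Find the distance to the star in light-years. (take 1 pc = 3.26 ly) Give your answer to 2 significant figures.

Distance modulus: m − M = 0.84 − (-2.25) = 3.090
m − M = 5 log₁₀ d − 5
log₁₀ d = (m − M)/5 + 1 = 1.6180
d = 10^1.6180 = 41.50 pc
= 135.3 ly

d ≈ 140 ly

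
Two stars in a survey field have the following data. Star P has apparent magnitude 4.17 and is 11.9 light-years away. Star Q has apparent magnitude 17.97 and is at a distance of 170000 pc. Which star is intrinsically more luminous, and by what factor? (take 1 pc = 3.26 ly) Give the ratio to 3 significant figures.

Star P: d = 11.9 ly / 3.26 = 3.650 pc
Star P: M = m − 5 log₁₀ d + 5 = 4.17 − 5·0.5623 + 5 = 6.358
Star Q: M = m − 5 log₁₀ d + 5 = 17.97 − 5·5.2304 + 5 = -3.182
ΔM = M_P − M_Q = 6.358 − (-3.182) = 9.541; smaller M is more luminous → Star Q.
L ratio = 10^(0.4 |ΔM|) = 10^3.816 = 6550

Star Q is more luminous, by a factor of 6550.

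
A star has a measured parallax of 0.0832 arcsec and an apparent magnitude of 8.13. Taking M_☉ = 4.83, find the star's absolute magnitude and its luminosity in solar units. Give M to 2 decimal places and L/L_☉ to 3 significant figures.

d = 1/p = 1/0.0832″ = 12.02 pc
M = m − 5 log₁₀ d + 5 = 8.13 − 5·1.0799 + 5 = 7.731
M − M_☉ = 7.731 − 4.83 = 2.901
L/L_☉ = 10^(−0.4 × 2.901) = 0.06914

M ≈ 7.73; L/L_☉ ≈ 0.0691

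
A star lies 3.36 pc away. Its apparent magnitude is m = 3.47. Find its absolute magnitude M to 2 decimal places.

5 log₁₀(d/10 pc) = 5 log₁₀(3.360) − 5 = -2.368
M = m − 5 log₁₀(d/10) = 3.47 + 2.368 = 5.838

M ≈ 5.84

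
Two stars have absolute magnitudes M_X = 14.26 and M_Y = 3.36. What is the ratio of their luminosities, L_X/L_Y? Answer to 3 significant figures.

ΔM = M_X − M_Y = 10.90
L_X/L_Y = 10^(−0.4 ΔM) = 10^-4.360 = 4.365×10^-5

L_X/L_Y ≈ 4.37×10^-5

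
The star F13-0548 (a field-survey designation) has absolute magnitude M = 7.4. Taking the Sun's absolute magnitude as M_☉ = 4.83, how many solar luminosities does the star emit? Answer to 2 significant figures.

M − M_☉ = 7.4 − 4.83 = 2.570
L/L_☉ = 10^(−0.4 (M − M_☉)) = 10^-1.028 = 0.09376

L/L_☉ ≈ 0.094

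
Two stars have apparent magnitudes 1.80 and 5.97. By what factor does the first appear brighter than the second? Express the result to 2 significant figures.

47

Δm = 1.80 − (5.97) = -4.17
Flux ratio = 10^(−0.4 Δm) = 10^(−0.4 × -4.17) = 10^1.668 = 46.56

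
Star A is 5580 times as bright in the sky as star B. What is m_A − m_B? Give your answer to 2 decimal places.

m_A − m_B ≈ -9.37

Pogson: Δm = −2.5 log₁₀(ratio) = −2.5 log₁₀(5580) = −2.5 × 3.7466 = -9.367
Star A is brighter, so it has the smaller magnitude: the difference is negative.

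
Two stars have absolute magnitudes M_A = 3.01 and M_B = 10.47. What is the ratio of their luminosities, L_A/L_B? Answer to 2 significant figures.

L_A/L_B ≈ 960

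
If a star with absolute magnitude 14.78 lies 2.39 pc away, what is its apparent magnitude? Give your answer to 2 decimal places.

m = M + 5 log₁₀ d − 5 = 14.78 + 5·0.3784 − 5 = 11.672

m ≈ 11.67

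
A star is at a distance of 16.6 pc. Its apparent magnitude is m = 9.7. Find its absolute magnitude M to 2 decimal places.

5 log₁₀(d/10 pc) = 5 log₁₀(16.60) − 5 = 1.101
M = m − 5 log₁₀(d/10) = 9.7 − 1.101 = 8.599

M ≈ 8.60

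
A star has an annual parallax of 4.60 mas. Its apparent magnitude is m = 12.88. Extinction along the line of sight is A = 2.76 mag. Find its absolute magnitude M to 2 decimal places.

M ≈ 3.43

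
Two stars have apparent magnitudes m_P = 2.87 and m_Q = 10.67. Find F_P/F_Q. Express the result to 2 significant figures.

Magnitude difference = -7.80
Flux ratio = 10^(−0.4 Δm) = 10^(−0.4 × -7.80) = 10^3.120 = 1318

F_P/F_Q ≈ 1300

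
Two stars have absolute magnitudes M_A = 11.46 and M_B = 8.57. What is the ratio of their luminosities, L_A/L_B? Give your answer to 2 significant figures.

ΔM = M_A − M_B = 2.89
L_A/L_B = 10^(−0.4 ΔM) = 10^-1.156 = 0.06982

L_A/L_B ≈ 0.070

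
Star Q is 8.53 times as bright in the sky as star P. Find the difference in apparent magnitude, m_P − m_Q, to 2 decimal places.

m_P − m_Q ≈ 2.33

Pogson: Δm = −2.5 log₁₀(ratio) = −2.5 log₁₀(8.53) = −2.5 × 0.9309 = -2.327
Star Q is brighter so has the smaller magnitude: m_P − m_Q is positive.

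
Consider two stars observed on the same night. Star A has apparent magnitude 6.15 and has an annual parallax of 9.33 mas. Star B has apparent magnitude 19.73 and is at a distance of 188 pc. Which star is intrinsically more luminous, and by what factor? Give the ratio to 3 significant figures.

Star A: p = 9.33 mas = 9.33×10^-3″ → d = 1/p = 107.2 pc
Star A: M = m − 5 log₁₀ d + 5 = 6.15 − 5·2.0301 + 5 = 0.999
Star B: M = m − 5 log₁₀ d + 5 = 19.73 − 5·2.2742 + 5 = 13.359
ΔM = M_A − M_B = 0.999 − (13.359) = -12.360; smaller M is more luminous → Star A.
L ratio = 10^(0.4 |ΔM|) = 10^4.944 = 87890

Star A is more luminous, by a factor of 87900.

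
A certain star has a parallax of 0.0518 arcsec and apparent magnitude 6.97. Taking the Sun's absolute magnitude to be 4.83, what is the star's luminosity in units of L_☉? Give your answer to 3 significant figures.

d = 1/p = 1/0.0518″ = 19.31 pc
M = m − 5 log₁₀ d + 5 = 6.97 − 5·1.2857 + 5 = 5.542
M − M_☉ = 5.542 − 4.83 = 0.712
L/L_☉ = 10^(−0.4 × 0.712) = 0.5192

L/L_☉ ≈ 0.519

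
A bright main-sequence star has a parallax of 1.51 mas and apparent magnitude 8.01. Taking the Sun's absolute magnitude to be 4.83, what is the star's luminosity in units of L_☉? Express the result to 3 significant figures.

L/L_☉ ≈ 234

d = 1/p = 1000/1.51 mas = 662.3 pc
M = m − 5 log₁₀ d + 5 = 8.01 − 5·2.8210 + 5 = -1.095
M − M_☉ = -1.095 − 4.83 = -5.925
L/L_☉ = 10^(−0.4 × -5.925) = 234.4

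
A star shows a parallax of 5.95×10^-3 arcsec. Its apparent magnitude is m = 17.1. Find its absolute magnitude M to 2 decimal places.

M ≈ 10.97

d = 1/p = 1/5.95×10^-3″ = 168.1 pc
5 log₁₀(d/10 pc) = 5 log₁₀(168.1) − 5 = 6.127
M = m − 5 log₁₀(d/10) = 17.1 − 6.127 = 10.973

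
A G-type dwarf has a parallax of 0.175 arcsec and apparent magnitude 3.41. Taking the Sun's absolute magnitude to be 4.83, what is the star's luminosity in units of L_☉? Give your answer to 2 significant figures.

L/L_☉ ≈ 1.2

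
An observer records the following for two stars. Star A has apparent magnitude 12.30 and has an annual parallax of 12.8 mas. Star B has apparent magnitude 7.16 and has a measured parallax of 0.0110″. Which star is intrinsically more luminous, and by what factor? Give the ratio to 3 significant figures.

Star B is more luminous, by a factor of 154.

Star A: p = 12.8 mas = 0.0128″ → d = 1/p = 78.12 pc
Star A: M = m − 5 log₁₀ d + 5 = 12.30 − 5·1.8928 + 5 = 7.836
Star B: d = 1/p = 1/0.0110″ = 90.91 pc
Star B: M = m − 5 log₁₀ d + 5 = 7.16 − 5·1.9586 + 5 = 2.367
ΔM = M_A − M_B = 7.836 − (2.367) = 5.469; smaller M is more luminous → Star B.
L ratio = 10^(0.4 |ΔM|) = 10^2.188 = 154.0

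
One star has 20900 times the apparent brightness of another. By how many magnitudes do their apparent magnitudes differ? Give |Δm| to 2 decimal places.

|Δm| ≈ 10.80

Pogson: Δm = −2.5 log₁₀(ratio) = −2.5 log₁₀(20900) = −2.5 × 4.3201 = -10.800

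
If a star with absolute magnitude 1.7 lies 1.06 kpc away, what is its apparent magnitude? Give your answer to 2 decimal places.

d = 1.06 kpc = 1060 pc
m = M + 5 log₁₀ d − 5 = 1.7 + 5·3.0253 − 5 = 11.827

m ≈ 11.83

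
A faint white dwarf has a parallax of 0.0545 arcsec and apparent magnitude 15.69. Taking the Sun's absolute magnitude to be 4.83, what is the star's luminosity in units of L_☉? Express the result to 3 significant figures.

d = 1/p = 1/0.0545″ = 18.35 pc
M = m − 5 log₁₀ d + 5 = 15.69 − 5·1.2636 + 5 = 14.372
M − M_☉ = 14.372 − 4.83 = 9.542
L/L_☉ = 10^(−0.4 × 9.542) = 1.525×10^-4

L/L_☉ ≈ 1.52×10^-4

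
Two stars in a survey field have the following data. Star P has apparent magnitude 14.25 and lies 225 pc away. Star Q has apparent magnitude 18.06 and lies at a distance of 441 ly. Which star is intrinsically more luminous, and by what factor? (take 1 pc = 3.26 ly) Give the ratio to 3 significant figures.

Star P: M = m − 5 log₁₀ d + 5 = 14.25 − 5·2.3522 + 5 = 7.489
Star Q: d = 441 ly / 3.26 = 135.3 pc
Star Q: M = m − 5 log₁₀ d + 5 = 18.06 − 5·2.1312 + 5 = 12.404
ΔM = M_P − M_Q = 7.489 − (12.404) = -4.915; smaller M is more luminous → Star P.
L ratio = 10^(0.4 |ΔM|) = 10^1.966 = 92.45

Star P is more luminous, by a factor of 92.5.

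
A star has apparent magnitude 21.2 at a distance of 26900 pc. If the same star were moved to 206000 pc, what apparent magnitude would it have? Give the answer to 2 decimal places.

Flux ∝ 1/d², so Δm = 5 log₁₀(d₂/d₁) = 5 log₁₀(206000/26900) = 4.421
m₂ = m₁ + Δm = 21.2 + (4.421) = 25.621

m ≈ 25.62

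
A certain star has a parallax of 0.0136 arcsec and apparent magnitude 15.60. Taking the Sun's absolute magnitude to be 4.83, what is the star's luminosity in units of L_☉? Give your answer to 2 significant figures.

d = 1/p = 1/0.0136″ = 73.53 pc
M = m − 5 log₁₀ d + 5 = 15.60 − 5·1.8665 + 5 = 11.268
M − M_☉ = 11.268 − 4.83 = 6.438
L/L_☉ = 10^(−0.4 × 6.438) = 2.660×10^-3

L/L_☉ ≈ 2.7×10^-3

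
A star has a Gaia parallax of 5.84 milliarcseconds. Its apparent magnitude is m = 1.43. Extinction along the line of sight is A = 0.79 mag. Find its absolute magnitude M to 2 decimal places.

M ≈ -5.53

p = 5.84 mas = 5.84×10^-3″ → d = 1/p = 171.2 pc
5 log₁₀(d/10 pc) = 5 log₁₀(171.2) − 5 = 6.168
M = m − 5 log₁₀(d/10) − A = 1.43 − 6.168 − 0.79 = -5.528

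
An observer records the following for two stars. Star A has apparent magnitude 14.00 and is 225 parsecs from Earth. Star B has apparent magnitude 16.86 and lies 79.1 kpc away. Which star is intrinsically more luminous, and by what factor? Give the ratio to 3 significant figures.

Star B is more luminous, by a factor of 8870.

Star A: M = m − 5 log₁₀ d + 5 = 14.00 − 5·2.3522 + 5 = 7.239
Star B: d = 79.1 kpc = 79100 pc
Star B: M = m − 5 log₁₀ d + 5 = 16.86 − 5·4.8982 + 5 = -2.631
ΔM = M_A − M_B = 7.239 − (-2.631) = 9.870; smaller M is more luminous → Star B.
L ratio = 10^(0.4 |ΔM|) = 10^3.948 = 8871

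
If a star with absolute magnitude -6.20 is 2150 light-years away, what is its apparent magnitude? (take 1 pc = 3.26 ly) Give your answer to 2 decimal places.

d = 2150 ly / 3.26 = 659.5 pc
m = M + 5 log₁₀ d − 5 = -6.20 + 5·2.8192 − 5 = 2.896

m ≈ 2.90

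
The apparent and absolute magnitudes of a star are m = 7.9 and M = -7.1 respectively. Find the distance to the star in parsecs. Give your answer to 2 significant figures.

μ = m − M = 15.000
m − M = 5 log₁₀ d − 5
log₁₀ d = (m − M)/5 + 1 = 4.0000
d = 10^4.0000 = 10000 pc

d ≈ 10000 pc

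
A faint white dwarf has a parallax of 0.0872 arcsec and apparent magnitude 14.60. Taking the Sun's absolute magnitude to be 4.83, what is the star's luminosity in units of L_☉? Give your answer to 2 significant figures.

d = 1/p = 1/0.0872″ = 11.47 pc
M = m − 5 log₁₀ d + 5 = 14.60 − 5·1.0595 + 5 = 14.303
M − M_☉ = 14.303 − 4.83 = 9.473
L/L_☉ = 10^(−0.4 × 9.473) = 1.625×10^-4

L/L_☉ ≈ 1.6×10^-4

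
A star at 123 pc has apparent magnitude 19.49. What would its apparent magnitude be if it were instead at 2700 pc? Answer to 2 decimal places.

m ≈ 26.20

Flux ∝ 1/d², so Δm = 5 log₁₀(d₂/d₁) = 5 log₁₀(2700/123) = 6.707
m₂ = m₁ + Δm = 19.49 + (6.707) = 26.197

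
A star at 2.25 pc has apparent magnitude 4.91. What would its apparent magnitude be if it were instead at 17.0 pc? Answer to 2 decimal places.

m ≈ 9.30

Flux ∝ 1/d², so Δm = 5 log₁₀(d₂/d₁) = 5 log₁₀(17.0/2.25) = 4.391
m₂ = m₁ + Δm = 4.91 + (4.391) = 9.301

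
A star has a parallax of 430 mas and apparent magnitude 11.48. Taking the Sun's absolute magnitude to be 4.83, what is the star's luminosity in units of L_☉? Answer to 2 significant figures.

L/L_☉ ≈ 1.2×10^-4

d = 1/p = 1000/430 mas = 2.326 pc
M = m − 5 log₁₀ d + 5 = 11.48 − 5·0.3665 + 5 = 14.647
M − M_☉ = 14.647 − 4.83 = 9.817
L/L_☉ = 10^(−0.4 × 9.817) = 1.183×10^-4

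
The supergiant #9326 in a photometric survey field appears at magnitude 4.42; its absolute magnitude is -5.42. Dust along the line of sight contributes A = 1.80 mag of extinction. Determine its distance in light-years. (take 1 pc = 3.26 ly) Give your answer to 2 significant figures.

d ≈ 1300 ly

m − M = 5 log₁₀(d/10 pc) + A  ⇒  4.42 − (-5.42) − 1.80 = 5 log₁₀(d/10)
8.040 = 5 log₁₀(d/10)
log₁₀ d = (m − M − A)/5 + 1 = 2.6080
d = 10^2.6080 = 405.5 pc
= 1322 ly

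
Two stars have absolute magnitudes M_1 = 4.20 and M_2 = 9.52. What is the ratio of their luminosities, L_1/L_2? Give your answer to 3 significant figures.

ΔM = M_1 − M_2 = -5.32
L_1/L_2 = 10^(−0.4 ΔM) = 10^2.128 = 134.3

L_1/L_2 ≈ 134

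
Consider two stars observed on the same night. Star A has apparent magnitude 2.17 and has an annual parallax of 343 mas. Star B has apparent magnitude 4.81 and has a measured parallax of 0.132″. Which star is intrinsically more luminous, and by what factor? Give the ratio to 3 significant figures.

Star A is more luminous, by a factor of 1.68.

Star A: p = 343 mas = 0.343″ → d = 1/p = 2.915 pc
Star A: M = m − 5 log₁₀ d + 5 = 2.17 − 5·0.4647 + 5 = 4.846
Star B: d = 1/p = 1/0.132″ = 7.576 pc
Star B: M = m − 5 log₁₀ d + 5 = 4.81 − 5·0.8794 + 5 = 5.413
ΔM = M_A − M_B = 4.846 − (5.413) = -0.566; smaller M is more luminous → Star A.
L ratio = 10^(0.4 |ΔM|) = 10^0.227 = 1.685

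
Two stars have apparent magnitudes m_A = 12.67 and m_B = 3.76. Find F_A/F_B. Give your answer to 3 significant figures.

F_A/F_B ≈ 2.73×10^-4

Magnitude difference = 8.91
Flux ratio = 10^(−0.4 Δm) = 10^(−0.4 × 8.91) = 10^-3.564 = 2.729×10^-4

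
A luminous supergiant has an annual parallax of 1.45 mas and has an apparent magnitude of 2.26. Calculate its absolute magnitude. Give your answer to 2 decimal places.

M ≈ -6.93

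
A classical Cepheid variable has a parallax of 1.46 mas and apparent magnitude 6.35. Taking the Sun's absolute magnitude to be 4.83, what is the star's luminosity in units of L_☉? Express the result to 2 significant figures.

L/L_☉ ≈ 1200

d = 1/p = 1000/1.46 mas = 684.9 pc
M = m − 5 log₁₀ d + 5 = 6.35 − 5·2.8356 + 5 = -2.828
M − M_☉ = -2.828 − 4.83 = -7.658
L/L_☉ = 10^(−0.4 × -7.658) = 1157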